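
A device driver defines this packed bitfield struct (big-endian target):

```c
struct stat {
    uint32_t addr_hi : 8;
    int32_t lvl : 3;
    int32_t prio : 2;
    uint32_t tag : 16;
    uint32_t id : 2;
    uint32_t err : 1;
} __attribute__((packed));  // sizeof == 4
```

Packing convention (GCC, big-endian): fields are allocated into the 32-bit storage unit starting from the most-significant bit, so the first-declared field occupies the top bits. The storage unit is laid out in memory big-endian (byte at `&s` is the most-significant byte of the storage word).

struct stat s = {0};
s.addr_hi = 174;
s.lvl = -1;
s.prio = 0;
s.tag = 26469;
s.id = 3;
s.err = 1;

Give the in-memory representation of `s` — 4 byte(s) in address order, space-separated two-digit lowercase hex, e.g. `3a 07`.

addr_hi:8 = 174 → 0xae << 24 → word 0xae000000
lvl:3 = -1 → 0x7 << 21 → word 0xaee00000
prio:2 = 0 → 0x0 << 19 → word 0xaee00000
tag:16 = 26469 → 0x6765 << 3 → word 0xaee33b28
id:2 = 3 → 0x3 << 1 → word 0xaee33b2e
err:1 = 1 → 0x1 << 0 → word 0xaee33b2f
word = 0xaee33b2f → big-endian bytes:
  [0]=0xae  [1]=0xe3  [2]=0x3b  [3]=0x2f

ae e3 3b 2f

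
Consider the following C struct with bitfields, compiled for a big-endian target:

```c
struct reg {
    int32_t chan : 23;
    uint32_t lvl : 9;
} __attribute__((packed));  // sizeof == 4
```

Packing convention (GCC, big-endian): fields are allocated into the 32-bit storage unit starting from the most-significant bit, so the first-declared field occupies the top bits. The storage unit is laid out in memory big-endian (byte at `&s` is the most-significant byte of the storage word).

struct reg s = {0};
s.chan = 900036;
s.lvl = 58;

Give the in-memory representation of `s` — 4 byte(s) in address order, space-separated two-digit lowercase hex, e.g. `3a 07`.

1b 77 88 3a

chan:23 = 900036 → 0xdbbc4 << 9 → word 0x1b778800
lvl:9 = 58 → 0x3a << 0 → word 0x1b77883a
word = 0x1b77883a → big-endian bytes:
  [0]=0x1b  [1]=0x77  [2]=0x88  [3]=0x3a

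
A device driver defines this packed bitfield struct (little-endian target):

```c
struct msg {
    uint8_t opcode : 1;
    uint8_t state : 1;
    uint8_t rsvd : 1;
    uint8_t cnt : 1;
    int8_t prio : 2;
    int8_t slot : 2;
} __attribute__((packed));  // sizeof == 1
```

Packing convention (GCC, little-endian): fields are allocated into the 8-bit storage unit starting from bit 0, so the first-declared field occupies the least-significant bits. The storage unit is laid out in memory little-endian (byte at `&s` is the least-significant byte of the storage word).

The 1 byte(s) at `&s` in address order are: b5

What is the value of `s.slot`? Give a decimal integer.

-2

[0]=0xb5 (little-endian) → word 0xb5
opcode [0+:1] = (word>>0) & 0x1 = 1
state [1+:1] = (word>>1) & 0x1 = 0
rsvd [2+:1] = (word>>2) & 0x1 = 1
cnt [3+:1] = (word>>3) & 0x1 = 0
prio [4+:2] = (word>>4) & 0x3 = 3
slot [6+:2] = (word>>6) & 0x3 = 2  ←
slot signed 2b, MSB=1: 2 - 4 = -2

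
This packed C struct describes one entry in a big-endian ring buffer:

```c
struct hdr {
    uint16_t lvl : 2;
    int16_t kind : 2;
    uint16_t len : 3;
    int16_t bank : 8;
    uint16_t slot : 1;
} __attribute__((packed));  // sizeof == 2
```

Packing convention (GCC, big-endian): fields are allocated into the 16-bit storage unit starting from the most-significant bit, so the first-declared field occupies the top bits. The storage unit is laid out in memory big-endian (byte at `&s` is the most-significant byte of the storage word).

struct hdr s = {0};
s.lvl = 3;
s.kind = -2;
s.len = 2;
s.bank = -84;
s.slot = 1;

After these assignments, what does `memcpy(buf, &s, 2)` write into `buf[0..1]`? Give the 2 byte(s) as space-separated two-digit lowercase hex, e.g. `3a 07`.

lvl (2b) val=3 bits=0x3 at bit 14: 0xc000
kind (2b) val=-2 bits=0x2 at bit 12: 0xe000
len (3b) val=2 bits=0x2 at bit 9: 0xe400
bank (8b) val=-84 bits=0xac at bit 1: 0xe558
slot (1b) val=1 bits=0x1 at bit 0: 0xe559
word = 0xe559 → big-endian bytes:
  [0]=0xe5  [1]=0x59

e5 59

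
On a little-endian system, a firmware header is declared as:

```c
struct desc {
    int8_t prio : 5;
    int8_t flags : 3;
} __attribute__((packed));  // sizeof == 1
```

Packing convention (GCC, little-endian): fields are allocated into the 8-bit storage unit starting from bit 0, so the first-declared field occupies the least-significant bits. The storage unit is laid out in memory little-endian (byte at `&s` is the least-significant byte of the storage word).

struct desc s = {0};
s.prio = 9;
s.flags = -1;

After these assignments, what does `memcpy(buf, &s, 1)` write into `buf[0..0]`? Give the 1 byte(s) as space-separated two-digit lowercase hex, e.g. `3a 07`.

e9

[0+:5] prio=9 & 0x1f = 0x9; word=0x09
[5+:3] flags=-1 & 0x7 = 0x7; word=0xe9
word = 0xe9 → little-endian bytes:
  [0]=0xe9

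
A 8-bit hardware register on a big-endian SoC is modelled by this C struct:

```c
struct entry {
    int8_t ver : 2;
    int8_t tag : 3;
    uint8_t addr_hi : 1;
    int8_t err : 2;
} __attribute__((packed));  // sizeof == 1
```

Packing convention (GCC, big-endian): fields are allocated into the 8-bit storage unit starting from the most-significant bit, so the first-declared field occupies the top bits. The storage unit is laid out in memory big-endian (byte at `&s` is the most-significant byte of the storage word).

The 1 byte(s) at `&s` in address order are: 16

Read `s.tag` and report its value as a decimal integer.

2

[0]=0x16 (big-endian) → word 0x16
ver [6+:2] = (word>>6) & 0x3 = 0
tag [3+:3] = (word>>3) & 0x7 = 2  ←
addr_hi [2+:1] = (word>>2) & 0x1 = 1
err [0+:2] = (word>>0) & 0x3 = 2
tag signed 3b, MSB=0: value = 2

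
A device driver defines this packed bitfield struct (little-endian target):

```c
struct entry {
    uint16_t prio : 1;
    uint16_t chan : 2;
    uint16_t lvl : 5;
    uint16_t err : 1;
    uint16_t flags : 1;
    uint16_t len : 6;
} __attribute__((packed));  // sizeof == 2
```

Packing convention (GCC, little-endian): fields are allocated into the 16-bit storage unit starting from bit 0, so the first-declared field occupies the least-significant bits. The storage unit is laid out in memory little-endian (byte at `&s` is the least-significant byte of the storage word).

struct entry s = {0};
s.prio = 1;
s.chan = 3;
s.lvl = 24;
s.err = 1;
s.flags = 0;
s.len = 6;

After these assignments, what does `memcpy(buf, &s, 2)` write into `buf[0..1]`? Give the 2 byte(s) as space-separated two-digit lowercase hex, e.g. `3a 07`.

[0+:1] prio=1 & 0x1 = 0x1; word=0x0001
[1+:2] chan=3 & 0x3 = 0x3; word=0x0007
[3+:5] lvl=24 & 0x1f = 0x18; word=0x00c7
[8+:1] err=1 & 0x1 = 0x1; word=0x01c7
[9+:1] flags=0 & 0x1 = 0x0; word=0x01c7
[10+:6] len=6 & 0x3f = 0x6; word=0x19c7
word = 0x19c7 → little-endian bytes:
  [0]=0xc7  [1]=0x19

c7 19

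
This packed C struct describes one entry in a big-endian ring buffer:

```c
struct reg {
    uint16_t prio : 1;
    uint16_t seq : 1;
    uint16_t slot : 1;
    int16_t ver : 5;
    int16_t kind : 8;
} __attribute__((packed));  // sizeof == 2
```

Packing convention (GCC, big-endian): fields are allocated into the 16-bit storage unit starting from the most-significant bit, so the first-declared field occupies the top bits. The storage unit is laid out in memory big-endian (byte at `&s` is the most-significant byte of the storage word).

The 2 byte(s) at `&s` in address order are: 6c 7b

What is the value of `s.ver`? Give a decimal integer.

[0]=0x6c [1]=0x7b (big-endian) → word 0x6c7b
prio [15+:1] = (word>>15) & 0x1 = 0
seq [14+:1] = (word>>14) & 0x1 = 1
slot [13+:1] = (word>>13) & 0x1 = 1
ver [8+:5] = (word>>8) & 0x1f = 12  ←
kind [0+:8] = (word>>0) & 0xff = 123
ver signed 5b, MSB=0: value = 12

12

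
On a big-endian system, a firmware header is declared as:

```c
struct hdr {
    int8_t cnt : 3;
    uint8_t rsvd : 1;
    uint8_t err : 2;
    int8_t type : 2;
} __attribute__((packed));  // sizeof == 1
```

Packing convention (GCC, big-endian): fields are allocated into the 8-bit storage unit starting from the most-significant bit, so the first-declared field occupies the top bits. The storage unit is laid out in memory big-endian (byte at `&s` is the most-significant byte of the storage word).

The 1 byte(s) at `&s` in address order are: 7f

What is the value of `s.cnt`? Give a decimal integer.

3

[0]=0x7f (big-endian) → word 0x7f
cnt:3 @ bit 5 → (0x7f>>5)&0x7 = 0x3  ←
rsvd:1 @ bit 4 → (0x7f>>4)&0x1 = 0x1
err:2 @ bit 2 → (0x7f>>2)&0x3 = 0x3
type:2 @ bit 0 → (0x7f>>0)&0x3 = 0x3
cnt signed 3b, MSB=0: value = 3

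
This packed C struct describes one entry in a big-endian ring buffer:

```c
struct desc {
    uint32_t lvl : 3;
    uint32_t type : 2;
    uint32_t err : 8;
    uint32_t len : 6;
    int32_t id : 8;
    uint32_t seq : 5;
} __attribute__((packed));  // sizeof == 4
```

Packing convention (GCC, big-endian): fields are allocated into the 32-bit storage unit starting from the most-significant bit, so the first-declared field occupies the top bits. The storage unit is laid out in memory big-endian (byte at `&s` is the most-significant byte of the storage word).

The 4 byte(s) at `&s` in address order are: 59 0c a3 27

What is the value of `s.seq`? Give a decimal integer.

[0]=0x59 [1]=0x0c [2]=0xa3 [3]=0x27 (big-endian) → word 0x590ca327
lvl:3 @ bit 29 → (0x590ca327>>29)&0x7 = 0x2
type:2 @ bit 27 → (0x590ca327>>27)&0x3 = 0x3
err:8 @ bit 19 → (0x590ca327>>19)&0xff = 0x21
len:6 @ bit 13 → (0x590ca327>>13)&0x3f = 0x25
id:8 @ bit 5 → (0x590ca327>>5)&0xff = 0x19
seq:5 @ bit 0 → (0x590ca327>>0)&0x1f = 0x7  ←

7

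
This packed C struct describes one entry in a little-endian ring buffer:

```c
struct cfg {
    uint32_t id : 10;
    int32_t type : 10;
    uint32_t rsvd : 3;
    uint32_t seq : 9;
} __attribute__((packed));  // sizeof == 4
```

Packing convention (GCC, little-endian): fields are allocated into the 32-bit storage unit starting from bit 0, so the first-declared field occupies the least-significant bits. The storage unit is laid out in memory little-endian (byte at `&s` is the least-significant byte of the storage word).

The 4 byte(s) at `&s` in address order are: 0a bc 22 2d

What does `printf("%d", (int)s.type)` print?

175

[0]=0x0a [1]=0xbc [2]=0x22 [3]=0x2d (little-endian) → word 0x2d22bc0a
id:10 @ bit 0 → (0x2d22bc0a>>0)&0x3ff = 0xa
type:10 @ bit 10 → (0x2d22bc0a>>10)&0x3ff = 0xaf  ←
rsvd:3 @ bit 20 → (0x2d22bc0a>>20)&0x7 = 0x2
seq:9 @ bit 23 → (0x2d22bc0a>>23)&0x1ff = 0x5a
type signed 10b, MSB=0: value = 175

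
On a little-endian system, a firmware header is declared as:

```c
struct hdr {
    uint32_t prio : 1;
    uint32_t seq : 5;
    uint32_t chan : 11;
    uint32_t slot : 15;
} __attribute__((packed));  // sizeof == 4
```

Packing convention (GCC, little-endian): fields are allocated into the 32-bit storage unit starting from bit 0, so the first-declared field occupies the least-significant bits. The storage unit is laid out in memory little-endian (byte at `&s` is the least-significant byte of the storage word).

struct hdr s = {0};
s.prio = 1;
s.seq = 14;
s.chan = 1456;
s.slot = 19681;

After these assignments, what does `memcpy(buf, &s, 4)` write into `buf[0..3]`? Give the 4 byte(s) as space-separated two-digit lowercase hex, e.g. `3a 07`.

prio (1b) val=1 bits=0x1 at bit 0: 0x00000001
seq (5b) val=14 bits=0xe at bit 1: 0x0000001d
chan (11b) val=1456 bits=0x5b0 at bit 6: 0x00016c1d
slot (15b) val=19681 bits=0x4ce1 at bit 17: 0x99c36c1d
word = 0x99c36c1d → little-endian bytes:
  [0]=0x1d  [1]=0x6c  [2]=0xc3  [3]=0x99

1d 6c c3 99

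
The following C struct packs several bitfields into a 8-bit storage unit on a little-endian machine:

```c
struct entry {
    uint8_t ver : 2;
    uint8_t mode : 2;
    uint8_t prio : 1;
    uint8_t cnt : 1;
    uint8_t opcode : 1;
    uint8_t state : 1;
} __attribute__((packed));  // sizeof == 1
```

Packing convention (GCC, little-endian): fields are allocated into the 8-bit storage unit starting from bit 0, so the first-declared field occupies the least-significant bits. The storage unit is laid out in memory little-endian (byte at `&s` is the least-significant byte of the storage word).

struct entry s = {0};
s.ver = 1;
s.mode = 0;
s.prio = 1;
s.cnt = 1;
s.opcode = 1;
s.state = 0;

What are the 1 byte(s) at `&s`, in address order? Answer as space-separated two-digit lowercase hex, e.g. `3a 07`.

[0+:2] ver=1 & 0x3 = 0x1; word=0x01
[2+:2] mode=0 & 0x3 = 0x0; word=0x01
[4+:1] prio=1 & 0x1 = 0x1; word=0x11
[5+:1] cnt=1 & 0x1 = 0x1; word=0x31
[6+:1] opcode=1 & 0x1 = 0x1; word=0x71
[7+:1] state=0 & 0x1 = 0x0; word=0x71
word = 0x71 → little-endian bytes:
  [0]=0x71

71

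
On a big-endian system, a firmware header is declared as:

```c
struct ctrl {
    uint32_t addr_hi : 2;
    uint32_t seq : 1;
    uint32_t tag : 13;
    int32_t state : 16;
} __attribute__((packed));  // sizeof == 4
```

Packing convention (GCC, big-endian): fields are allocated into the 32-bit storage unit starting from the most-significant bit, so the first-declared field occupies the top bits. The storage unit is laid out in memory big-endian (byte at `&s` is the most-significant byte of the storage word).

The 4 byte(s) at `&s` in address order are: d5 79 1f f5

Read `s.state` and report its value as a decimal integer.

[0]=0xd5 [1]=0x79 [2]=0x1f [3]=0xf5 (big-endian) → word 0xd5791ff5
addr_hi [30+:2] = (word>>30) & 0x3 = 3
seq [29+:1] = (word>>29) & 0x1 = 0
tag [16+:13] = (word>>16) & 0x1fff = 5497
state [0+:16] = (word>>0) & 0xffff = 8181  ←
state signed 16b, MSB=0: value = 8181

8181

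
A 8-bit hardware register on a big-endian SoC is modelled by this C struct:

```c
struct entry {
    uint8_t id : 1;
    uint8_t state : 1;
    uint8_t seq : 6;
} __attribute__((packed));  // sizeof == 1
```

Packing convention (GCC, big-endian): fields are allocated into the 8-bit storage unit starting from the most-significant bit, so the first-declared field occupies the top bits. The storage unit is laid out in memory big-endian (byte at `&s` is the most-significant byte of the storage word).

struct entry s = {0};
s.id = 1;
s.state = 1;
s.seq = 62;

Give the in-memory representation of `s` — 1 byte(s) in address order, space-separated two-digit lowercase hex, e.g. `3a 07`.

id (1b) val=1 bits=0x1 at bit 7: 0x80
state (1b) val=1 bits=0x1 at bit 6: 0xc0
seq (6b) val=62 bits=0x3e at bit 0: 0xfe
word = 0xfe → big-endian bytes:
  [0]=0xfe

fe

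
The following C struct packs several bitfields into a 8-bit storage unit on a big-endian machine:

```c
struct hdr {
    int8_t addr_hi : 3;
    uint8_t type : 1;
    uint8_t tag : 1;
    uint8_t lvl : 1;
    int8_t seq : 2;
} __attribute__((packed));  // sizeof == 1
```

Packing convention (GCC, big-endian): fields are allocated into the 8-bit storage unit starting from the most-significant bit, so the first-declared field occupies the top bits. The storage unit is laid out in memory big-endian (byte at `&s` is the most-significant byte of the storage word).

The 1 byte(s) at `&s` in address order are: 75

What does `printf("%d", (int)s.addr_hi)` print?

3

[0]=0x75 (big-endian) → word 0x75
addr_hi:3 @ bit 5 → (0x75>>5)&0x7 = 0x3  ←
type:1 @ bit 4 → (0x75>>4)&0x1 = 0x1
tag:1 @ bit 3 → (0x75>>3)&0x1 = 0x0
lvl:1 @ bit 2 → (0x75>>2)&0x1 = 0x1
seq:2 @ bit 0 → (0x75>>0)&0x3 = 0x1
addr_hi signed 3b, MSB=0: value = 3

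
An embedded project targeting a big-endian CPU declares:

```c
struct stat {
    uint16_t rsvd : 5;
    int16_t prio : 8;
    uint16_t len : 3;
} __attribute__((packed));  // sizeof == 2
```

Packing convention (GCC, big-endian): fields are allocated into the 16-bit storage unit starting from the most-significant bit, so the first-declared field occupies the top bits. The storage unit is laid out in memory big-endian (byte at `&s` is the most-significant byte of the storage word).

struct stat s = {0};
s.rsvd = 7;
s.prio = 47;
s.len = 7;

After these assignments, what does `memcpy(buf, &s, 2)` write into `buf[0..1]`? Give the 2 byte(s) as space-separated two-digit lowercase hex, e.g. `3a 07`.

[11+:5] rsvd=7 & 0x1f = 0x7; word=0x3800
[3+:8] prio=47 & 0xff = 0x2f; word=0x3978
[0+:3] len=7 & 0x7 = 0x7; word=0x397f
word = 0x397f → big-endian bytes:
  [0]=0x39  [1]=0x7f

39 7f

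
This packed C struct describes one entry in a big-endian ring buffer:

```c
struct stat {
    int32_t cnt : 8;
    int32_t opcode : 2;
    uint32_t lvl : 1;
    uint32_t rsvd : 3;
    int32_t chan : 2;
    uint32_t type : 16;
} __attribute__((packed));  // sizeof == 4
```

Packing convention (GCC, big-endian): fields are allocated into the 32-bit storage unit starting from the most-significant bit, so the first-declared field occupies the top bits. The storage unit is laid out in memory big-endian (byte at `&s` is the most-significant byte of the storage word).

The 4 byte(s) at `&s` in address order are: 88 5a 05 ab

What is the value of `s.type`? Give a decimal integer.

[0]=0x88 [1]=0x5a [2]=0x05 [3]=0xab (big-endian) → word 0x885a05ab
cnt [24+:8] = (word>>24) & 0xff = 136
opcode [22+:2] = (word>>22) & 0x3 = 1
lvl [21+:1] = (word>>21) & 0x1 = 0
rsvd [18+:3] = (word>>18) & 0x7 = 6
chan [16+:2] = (word>>16) & 0x3 = 2
type [0+:16] = (word>>0) & 0xffff = 1451  ←

1451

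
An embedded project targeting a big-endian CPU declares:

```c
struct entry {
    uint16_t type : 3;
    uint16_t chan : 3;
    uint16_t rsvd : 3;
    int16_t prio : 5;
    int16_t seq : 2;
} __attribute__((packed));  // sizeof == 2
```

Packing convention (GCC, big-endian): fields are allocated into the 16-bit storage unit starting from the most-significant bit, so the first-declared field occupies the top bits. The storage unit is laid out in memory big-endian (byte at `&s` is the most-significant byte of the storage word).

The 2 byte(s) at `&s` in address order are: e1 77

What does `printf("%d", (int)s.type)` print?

[0]=0xe1 [1]=0x77 (big-endian) → word 0xe177
type [13+:3] = (word>>13) & 0x7 = 7  ←
chan [10+:3] = (word>>10) & 0x7 = 0
rsvd [7+:3] = (word>>7) & 0x7 = 2
prio [2+:5] = (word>>2) & 0x1f = 29
seq [0+:2] = (word>>0) & 0x3 = 3

7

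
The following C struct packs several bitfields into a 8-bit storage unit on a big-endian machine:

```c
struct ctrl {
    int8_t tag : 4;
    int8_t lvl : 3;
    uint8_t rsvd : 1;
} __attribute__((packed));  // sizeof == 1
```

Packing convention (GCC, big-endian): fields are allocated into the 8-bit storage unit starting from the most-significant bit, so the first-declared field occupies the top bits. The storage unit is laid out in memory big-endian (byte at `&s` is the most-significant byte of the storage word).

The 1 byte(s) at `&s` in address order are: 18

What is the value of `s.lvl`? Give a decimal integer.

-4

[0]=0x18 (big-endian) → word 0x18
tag:4 @ bit 4 → (0x18>>4)&0xf = 0x1
lvl:3 @ bit 1 → (0x18>>1)&0x7 = 0x4  ←
rsvd:1 @ bit 0 → (0x18>>0)&0x1 = 0x0
lvl signed 3b, MSB=1: 4 - 8 = -4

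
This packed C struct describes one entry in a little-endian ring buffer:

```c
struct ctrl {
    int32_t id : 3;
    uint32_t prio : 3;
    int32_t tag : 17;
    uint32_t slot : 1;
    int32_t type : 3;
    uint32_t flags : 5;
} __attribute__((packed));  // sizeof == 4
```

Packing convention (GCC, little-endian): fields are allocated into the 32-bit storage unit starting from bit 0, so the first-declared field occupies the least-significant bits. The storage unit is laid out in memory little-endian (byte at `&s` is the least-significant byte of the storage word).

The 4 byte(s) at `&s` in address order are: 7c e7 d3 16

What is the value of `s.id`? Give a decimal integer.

-4

[0]=0x7c [1]=0xe7 [2]=0xd3 [3]=0x16 (little-endian) → word 0x16d3e77c
id:3 @ bit 0 → (0x16d3e77c>>0)&0x7 = 0x4  ←
prio:3 @ bit 3 → (0x16d3e77c>>3)&0x7 = 0x7
tag:17 @ bit 6 → (0x16d3e77c>>6)&0x1ffff = 0x14f9d
slot:1 @ bit 23 → (0x16d3e77c>>23)&0x1 = 0x1
type:3 @ bit 24 → (0x16d3e77c>>24)&0x7 = 0x6
flags:5 @ bit 27 → (0x16d3e77c>>27)&0x1f = 0x2
id signed 3b, MSB=1: 4 - 8 = -4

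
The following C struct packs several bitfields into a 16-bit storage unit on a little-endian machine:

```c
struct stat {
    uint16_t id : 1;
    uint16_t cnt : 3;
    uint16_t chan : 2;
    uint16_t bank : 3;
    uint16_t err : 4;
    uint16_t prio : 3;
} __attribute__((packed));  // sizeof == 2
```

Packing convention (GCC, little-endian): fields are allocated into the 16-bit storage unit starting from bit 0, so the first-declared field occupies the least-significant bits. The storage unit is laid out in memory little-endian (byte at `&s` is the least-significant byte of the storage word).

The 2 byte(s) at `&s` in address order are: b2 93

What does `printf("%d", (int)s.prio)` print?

4

[0]=0xb2 [1]=0x93 (little-endian) → word 0x93b2
id:1 @ bit 0 → (0x93b2>>0)&0x1 = 0x0
cnt:3 @ bit 1 → (0x93b2>>1)&0x7 = 0x1
chan:2 @ bit 4 → (0x93b2>>4)&0x3 = 0x3
bank:3 @ bit 6 → (0x93b2>>6)&0x7 = 0x6
err:4 @ bit 9 → (0x93b2>>9)&0xf = 0x9
prio:3 @ bit 13 → (0x93b2>>13)&0x7 = 0x4  ←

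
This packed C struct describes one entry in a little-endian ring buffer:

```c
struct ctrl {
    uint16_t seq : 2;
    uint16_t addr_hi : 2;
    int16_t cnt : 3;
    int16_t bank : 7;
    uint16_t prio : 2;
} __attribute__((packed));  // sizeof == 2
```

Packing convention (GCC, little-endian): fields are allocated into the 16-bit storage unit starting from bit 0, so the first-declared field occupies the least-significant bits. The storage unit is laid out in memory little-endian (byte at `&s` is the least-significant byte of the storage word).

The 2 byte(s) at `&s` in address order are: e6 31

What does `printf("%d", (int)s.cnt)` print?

[0]=0xe6 [1]=0x31 (little-endian) → word 0x31e6
seq:2 @ bit 0 → (0x31e6>>0)&0x3 = 0x2
addr_hi:2 @ bit 2 → (0x31e6>>2)&0x3 = 0x1
cnt:3 @ bit 4 → (0x31e6>>4)&0x7 = 0x6  ←
bank:7 @ bit 7 → (0x31e6>>7)&0x7f = 0x63
prio:2 @ bit 14 → (0x31e6>>14)&0x3 = 0x0
cnt signed 3b, MSB=1: 6 - 8 = -2

-2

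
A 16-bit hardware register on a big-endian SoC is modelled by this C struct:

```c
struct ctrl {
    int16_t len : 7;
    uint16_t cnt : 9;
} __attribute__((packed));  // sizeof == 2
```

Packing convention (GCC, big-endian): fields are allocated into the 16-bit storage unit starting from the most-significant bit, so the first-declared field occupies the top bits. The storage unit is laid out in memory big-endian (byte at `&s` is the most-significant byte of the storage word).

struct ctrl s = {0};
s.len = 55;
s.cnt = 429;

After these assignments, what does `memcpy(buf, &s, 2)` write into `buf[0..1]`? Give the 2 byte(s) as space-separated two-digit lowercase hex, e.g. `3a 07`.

6f ad

len (7b) val=55 bits=0x37 at bit 9: 0x6e00
cnt (9b) val=429 bits=0x1ad at bit 0: 0x6fad
word = 0x6fad → big-endian bytes:
  [0]=0x6f  [1]=0xad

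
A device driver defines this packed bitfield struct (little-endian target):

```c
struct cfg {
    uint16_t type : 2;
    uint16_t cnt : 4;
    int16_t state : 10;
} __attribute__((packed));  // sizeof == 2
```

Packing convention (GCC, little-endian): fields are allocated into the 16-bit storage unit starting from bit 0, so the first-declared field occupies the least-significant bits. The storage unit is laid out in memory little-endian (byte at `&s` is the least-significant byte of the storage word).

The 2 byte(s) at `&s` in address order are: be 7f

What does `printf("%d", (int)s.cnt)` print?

15

[0]=0xbe [1]=0x7f (little-endian) → word 0x7fbe
type:2 @ bit 0 → (0x7fbe>>0)&0x3 = 0x2
cnt:4 @ bit 2 → (0x7fbe>>2)&0xf = 0xf  ←
state:10 @ bit 6 → (0x7fbe>>6)&0x3ff = 0x1fe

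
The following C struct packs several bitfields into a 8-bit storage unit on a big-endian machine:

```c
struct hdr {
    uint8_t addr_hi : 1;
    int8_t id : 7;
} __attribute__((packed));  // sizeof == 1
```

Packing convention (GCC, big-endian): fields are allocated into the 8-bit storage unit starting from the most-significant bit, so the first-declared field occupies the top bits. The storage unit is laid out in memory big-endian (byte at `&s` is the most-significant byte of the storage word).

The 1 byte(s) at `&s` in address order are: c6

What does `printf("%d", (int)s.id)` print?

[0]=0xc6 (big-endian) → word 0xc6
addr_hi:1 @ bit 7 → (0xc6>>7)&0x1 = 0x1
id:7 @ bit 0 → (0xc6>>0)&0x7f = 0x46  ←
id signed 7b, MSB=1: 70 - 128 = -58

-58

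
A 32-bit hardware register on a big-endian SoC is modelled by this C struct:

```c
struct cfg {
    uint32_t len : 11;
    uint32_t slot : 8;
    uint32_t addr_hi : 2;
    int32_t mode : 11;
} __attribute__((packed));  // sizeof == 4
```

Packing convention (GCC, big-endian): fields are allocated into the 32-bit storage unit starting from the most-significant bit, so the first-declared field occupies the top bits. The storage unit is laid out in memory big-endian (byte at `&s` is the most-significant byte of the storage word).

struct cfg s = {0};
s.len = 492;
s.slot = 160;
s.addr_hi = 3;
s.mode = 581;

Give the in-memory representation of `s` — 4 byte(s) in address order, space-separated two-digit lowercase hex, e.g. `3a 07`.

len (11b) val=492 bits=0x1ec at bit 21: 0x3d800000
slot (8b) val=160 bits=0xa0 at bit 13: 0x3d940000
addr_hi (2b) val=3 bits=0x3 at bit 11: 0x3d941800
mode (11b) val=581 bits=0x245 at bit 0: 0x3d941a45
word = 0x3d941a45 → big-endian bytes:
  [0]=0x3d  [1]=0x94  [2]=0x1a  [3]=0x45

3d 94 1a 45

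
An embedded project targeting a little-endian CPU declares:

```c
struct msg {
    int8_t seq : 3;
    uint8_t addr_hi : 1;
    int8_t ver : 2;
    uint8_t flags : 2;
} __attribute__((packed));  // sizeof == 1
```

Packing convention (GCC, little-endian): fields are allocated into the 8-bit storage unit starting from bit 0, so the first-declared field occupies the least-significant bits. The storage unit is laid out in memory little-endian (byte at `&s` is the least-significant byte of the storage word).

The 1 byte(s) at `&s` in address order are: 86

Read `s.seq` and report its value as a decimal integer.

[0]=0x86 (little-endian) → word 0x86
seq [0+:3] = (word>>0) & 0x7 = 6  ←
addr_hi [3+:1] = (word>>3) & 0x1 = 0
ver [4+:2] = (word>>4) & 0x3 = 0
flags [6+:2] = (word>>6) & 0x3 = 2
seq signed 3b, MSB=1: 6 - 8 = -2

-2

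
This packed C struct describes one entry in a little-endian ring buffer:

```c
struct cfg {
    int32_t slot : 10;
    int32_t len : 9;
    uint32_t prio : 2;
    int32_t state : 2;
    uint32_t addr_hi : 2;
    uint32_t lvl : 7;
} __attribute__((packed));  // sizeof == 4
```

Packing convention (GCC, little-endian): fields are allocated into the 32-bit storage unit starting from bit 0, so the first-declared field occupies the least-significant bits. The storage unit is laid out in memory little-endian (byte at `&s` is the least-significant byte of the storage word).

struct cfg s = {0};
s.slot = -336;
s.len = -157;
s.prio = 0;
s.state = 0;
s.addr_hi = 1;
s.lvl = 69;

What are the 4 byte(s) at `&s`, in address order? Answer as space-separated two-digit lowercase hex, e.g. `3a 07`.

slot:10 = -336 → 0x2b0 << 0 → word 0x000002b0
len:9 = -157 → 0x163 << 10 → word 0x00058eb0
prio:2 = 0 → 0x0 << 19 → word 0x00058eb0
state:2 = 0 → 0x0 << 21 → word 0x00058eb0
addr_hi:2 = 1 → 0x1 << 23 → word 0x00858eb0
lvl:7 = 69 → 0x45 << 25 → word 0x8a858eb0
word = 0x8a858eb0 → little-endian bytes:
  [0]=0xb0  [1]=0x8e  [2]=0x85  [3]=0x8a

b0 8e 85 8a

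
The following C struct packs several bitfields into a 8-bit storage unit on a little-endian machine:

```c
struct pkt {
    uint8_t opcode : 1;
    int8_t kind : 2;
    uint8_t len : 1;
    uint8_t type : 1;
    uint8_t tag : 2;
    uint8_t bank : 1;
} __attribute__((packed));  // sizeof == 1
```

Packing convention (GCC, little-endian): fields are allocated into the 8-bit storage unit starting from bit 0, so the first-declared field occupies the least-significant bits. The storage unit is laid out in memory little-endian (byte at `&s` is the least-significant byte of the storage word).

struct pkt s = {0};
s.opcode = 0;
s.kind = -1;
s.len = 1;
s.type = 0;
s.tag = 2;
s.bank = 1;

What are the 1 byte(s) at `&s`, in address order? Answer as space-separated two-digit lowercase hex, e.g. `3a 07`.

opcode:1 = 0 → 0x0 << 0 → word 0x00
kind:2 = -1 → 0x3 << 1 → word 0x06
len:1 = 1 → 0x1 << 3 → word 0x0e
type:1 = 0 → 0x0 << 4 → word 0x0e
tag:2 = 2 → 0x2 << 5 → word 0x4e
bank:1 = 1 → 0x1 << 7 → word 0xce
word = 0xce → little-endian bytes:
  [0]=0xce

ce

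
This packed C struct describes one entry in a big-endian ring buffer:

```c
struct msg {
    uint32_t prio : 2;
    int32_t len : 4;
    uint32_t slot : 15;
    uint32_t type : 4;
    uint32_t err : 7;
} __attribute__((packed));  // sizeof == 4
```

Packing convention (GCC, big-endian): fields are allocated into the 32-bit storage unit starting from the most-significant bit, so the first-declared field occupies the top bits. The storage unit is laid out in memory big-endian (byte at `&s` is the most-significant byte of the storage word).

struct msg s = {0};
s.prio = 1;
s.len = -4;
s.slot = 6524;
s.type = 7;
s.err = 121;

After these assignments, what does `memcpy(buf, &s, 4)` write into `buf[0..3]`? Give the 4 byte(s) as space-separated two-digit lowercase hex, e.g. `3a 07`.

prio (2b) val=1 bits=0x1 at bit 30: 0x40000000
len (4b) val=-4 bits=0xc at bit 26: 0x70000000
slot (15b) val=6524 bits=0x197c at bit 11: 0x70cbe000
type (4b) val=7 bits=0x7 at bit 7: 0x70cbe380
err (7b) val=121 bits=0x79 at bit 0: 0x70cbe3f9
word = 0x70cbe3f9 → big-endian bytes:
  [0]=0x70  [1]=0xcb  [2]=0xe3  [3]=0xf9

70 cb e3 f9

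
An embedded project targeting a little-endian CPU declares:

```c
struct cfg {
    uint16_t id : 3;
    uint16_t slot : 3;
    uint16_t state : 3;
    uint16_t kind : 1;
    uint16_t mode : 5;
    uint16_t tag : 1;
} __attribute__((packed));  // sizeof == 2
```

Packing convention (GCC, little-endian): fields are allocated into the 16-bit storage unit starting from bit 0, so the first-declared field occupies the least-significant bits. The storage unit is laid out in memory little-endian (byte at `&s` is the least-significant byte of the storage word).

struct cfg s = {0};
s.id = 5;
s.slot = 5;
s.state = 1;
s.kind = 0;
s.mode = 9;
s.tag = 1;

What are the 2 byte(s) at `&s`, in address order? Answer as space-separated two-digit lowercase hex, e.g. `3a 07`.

id (3b) val=5 bits=0x5 at bit 0: 0x0005
slot (3b) val=5 bits=0x5 at bit 3: 0x002d
state (3b) val=1 bits=0x1 at bit 6: 0x006d
kind (1b) val=0 bits=0x0 at bit 9: 0x006d
mode (5b) val=9 bits=0x9 at bit 10: 0x246d
tag (1b) val=1 bits=0x1 at bit 15: 0xa46d
word = 0xa46d → little-endian bytes:
  [0]=0x6d  [1]=0xa4

6d a4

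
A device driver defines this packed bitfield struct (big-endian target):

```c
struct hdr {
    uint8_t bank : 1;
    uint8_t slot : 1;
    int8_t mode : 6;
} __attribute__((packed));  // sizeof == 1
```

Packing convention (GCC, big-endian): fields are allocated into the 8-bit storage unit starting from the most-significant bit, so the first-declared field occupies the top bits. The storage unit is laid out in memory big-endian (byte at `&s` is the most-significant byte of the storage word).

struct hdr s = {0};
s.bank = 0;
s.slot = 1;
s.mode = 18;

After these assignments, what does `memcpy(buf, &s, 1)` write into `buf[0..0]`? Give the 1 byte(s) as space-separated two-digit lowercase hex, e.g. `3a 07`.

52

[7+:1] bank=0 & 0x1 = 0x0; word=0x00
[6+:1] slot=1 & 0x1 = 0x1; word=0x40
[0+:6] mode=18 & 0x3f = 0x12; word=0x52
word = 0x52 → big-endian bytes:
  [0]=0x52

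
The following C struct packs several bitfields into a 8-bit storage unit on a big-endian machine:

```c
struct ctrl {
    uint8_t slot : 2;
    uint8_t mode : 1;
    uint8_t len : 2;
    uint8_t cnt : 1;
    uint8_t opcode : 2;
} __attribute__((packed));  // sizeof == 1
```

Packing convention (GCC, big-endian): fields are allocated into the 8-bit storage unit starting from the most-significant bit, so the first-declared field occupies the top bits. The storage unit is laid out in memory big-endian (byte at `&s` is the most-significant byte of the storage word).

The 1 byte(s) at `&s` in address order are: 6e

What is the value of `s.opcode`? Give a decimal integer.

2

[0]=0x6e (big-endian) → word 0x6e
slot:2 @ bit 6 → (0x6e>>6)&0x3 = 0x1
mode:1 @ bit 5 → (0x6e>>5)&0x1 = 0x1
len:2 @ bit 3 → (0x6e>>3)&0x3 = 0x1
cnt:1 @ bit 2 → (0x6e>>2)&0x1 = 0x1
opcode:2 @ bit 0 → (0x6e>>0)&0x3 = 0x2  ←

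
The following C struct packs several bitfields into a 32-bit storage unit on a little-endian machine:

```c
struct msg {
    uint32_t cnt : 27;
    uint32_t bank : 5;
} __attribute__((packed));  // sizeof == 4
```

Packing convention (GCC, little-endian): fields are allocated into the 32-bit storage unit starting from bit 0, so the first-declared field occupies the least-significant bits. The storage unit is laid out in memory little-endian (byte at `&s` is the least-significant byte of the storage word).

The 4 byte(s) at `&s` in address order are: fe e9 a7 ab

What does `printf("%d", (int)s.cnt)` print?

61336062

[0]=0xfe [1]=0xe9 [2]=0xa7 [3]=0xab (little-endian) → word 0xaba7e9fe
cnt:27 @ bit 0 → (0xaba7e9fe>>0)&0x7ffffff = 0x3a7e9fe  ←
bank:5 @ bit 27 → (0xaba7e9fe>>27)&0x1f = 0x15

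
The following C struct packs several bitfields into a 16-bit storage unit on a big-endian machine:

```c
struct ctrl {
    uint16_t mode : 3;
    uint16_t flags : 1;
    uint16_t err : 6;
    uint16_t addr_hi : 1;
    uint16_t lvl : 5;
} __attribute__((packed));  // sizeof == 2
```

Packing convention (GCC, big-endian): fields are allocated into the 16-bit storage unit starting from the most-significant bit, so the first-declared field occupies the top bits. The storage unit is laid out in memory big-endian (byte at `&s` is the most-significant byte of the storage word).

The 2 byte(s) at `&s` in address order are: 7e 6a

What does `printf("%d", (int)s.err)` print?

57

[0]=0x7e [1]=0x6a (big-endian) → word 0x7e6a
mode:3 @ bit 13 → (0x7e6a>>13)&0x7 = 0x3
flags:1 @ bit 12 → (0x7e6a>>12)&0x1 = 0x1
err:6 @ bit 6 → (0x7e6a>>6)&0x3f = 0x39  ←
addr_hi:1 @ bit 5 → (0x7e6a>>5)&0x1 = 0x1
lvl:5 @ bit 0 → (0x7e6a>>0)&0x1f = 0xa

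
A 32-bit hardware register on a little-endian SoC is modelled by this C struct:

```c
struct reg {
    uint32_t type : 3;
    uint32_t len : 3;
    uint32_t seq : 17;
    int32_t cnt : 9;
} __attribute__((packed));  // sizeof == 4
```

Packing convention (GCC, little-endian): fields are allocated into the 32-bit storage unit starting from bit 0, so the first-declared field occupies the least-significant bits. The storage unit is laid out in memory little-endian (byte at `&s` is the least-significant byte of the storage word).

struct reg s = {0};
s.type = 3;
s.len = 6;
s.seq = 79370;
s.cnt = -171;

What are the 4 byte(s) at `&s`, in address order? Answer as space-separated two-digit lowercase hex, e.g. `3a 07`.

b3 82 cd aa

type:3 = 3 → 0x3 << 0 → word 0x00000003
len:3 = 6 → 0x6 << 3 → word 0x00000033
seq:17 = 79370 → 0x1360a << 6 → word 0x004d82b3
cnt:9 = -171 → 0x155 << 23 → word 0xaacd82b3
word = 0xaacd82b3 → little-endian bytes:
  [0]=0xb3  [1]=0x82  [2]=0xcd  [3]=0xaa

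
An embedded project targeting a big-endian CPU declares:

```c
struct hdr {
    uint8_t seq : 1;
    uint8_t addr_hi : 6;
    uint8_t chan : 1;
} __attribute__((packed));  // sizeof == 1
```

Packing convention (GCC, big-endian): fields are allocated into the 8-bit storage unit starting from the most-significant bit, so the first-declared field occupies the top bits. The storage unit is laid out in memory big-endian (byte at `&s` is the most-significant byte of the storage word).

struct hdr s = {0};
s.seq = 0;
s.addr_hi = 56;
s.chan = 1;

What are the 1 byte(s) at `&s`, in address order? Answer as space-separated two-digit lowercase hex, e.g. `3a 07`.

71

seq (1b) val=0 bits=0x0 at bit 7: 0x00
addr_hi (6b) val=56 bits=0x38 at bit 1: 0x70
chan (1b) val=1 bits=0x1 at bit 0: 0x71
word = 0x71 → big-endian bytes:
  [0]=0x71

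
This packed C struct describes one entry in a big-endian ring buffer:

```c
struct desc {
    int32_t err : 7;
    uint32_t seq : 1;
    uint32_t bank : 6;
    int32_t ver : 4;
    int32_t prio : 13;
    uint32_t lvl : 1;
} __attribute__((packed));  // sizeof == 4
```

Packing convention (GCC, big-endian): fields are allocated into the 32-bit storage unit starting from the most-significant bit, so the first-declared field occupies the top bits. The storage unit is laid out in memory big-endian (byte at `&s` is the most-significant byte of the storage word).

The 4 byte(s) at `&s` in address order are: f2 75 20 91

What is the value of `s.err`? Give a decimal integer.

-7

[0]=0xf2 [1]=0x75 [2]=0x20 [3]=0x91 (big-endian) → word 0xf2752091
err:7 @ bit 25 → (0xf2752091>>25)&0x7f = 0x79  ←
seq:1 @ bit 24 → (0xf2752091>>24)&0x1 = 0x0
bank:6 @ bit 18 → (0xf2752091>>18)&0x3f = 0x1d
ver:4 @ bit 14 → (0xf2752091>>14)&0xf = 0x4
prio:13 @ bit 1 → (0xf2752091>>1)&0x1fff = 0x1048
lvl:1 @ bit 0 → (0xf2752091>>0)&0x1 = 0x1
err signed 7b, MSB=1: 121 - 128 = -7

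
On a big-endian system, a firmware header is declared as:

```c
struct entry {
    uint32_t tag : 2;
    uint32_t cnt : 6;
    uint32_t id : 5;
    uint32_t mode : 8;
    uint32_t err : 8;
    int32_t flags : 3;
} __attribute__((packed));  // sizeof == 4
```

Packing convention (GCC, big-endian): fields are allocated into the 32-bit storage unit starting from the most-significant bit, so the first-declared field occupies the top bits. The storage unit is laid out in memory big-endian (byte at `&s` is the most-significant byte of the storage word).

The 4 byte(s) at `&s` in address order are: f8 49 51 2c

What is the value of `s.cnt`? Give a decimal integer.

56

[0]=0xf8 [1]=0x49 [2]=0x51 [3]=0x2c (big-endian) → word 0xf849512c
tag [30+:2] = (word>>30) & 0x3 = 3
cnt [24+:6] = (word>>24) & 0x3f = 56  ←
id [19+:5] = (word>>19) & 0x1f = 9
mode [11+:8] = (word>>11) & 0xff = 42
err [3+:8] = (word>>3) & 0xff = 37
flags [0+:3] = (word>>0) & 0x7 = 4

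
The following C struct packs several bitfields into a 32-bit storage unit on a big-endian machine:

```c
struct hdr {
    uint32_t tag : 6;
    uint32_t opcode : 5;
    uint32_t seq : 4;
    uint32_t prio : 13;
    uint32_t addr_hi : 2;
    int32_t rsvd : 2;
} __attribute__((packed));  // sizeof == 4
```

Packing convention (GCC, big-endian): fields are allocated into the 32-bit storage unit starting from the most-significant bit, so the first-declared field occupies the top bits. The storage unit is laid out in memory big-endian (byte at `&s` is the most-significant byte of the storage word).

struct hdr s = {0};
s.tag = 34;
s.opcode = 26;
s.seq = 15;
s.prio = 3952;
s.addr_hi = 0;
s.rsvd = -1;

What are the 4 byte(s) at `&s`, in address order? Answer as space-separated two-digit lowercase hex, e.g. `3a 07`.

8b 5e f7 03

tag:6 = 34 → 0x22 << 26 → word 0x88000000
opcode:5 = 26 → 0x1a << 21 → word 0x8b400000
seq:4 = 15 → 0xf << 17 → word 0x8b5e0000
prio:13 = 3952 → 0xf70 << 4 → word 0x8b5ef700
addr_hi:2 = 0 → 0x0 << 2 → word 0x8b5ef700
rsvd:2 = -1 → 0x3 << 0 → word 0x8b5ef703
word = 0x8b5ef703 → big-endian bytes:
  [0]=0x8b  [1]=0x5e  [2]=0xf7  [3]=0x03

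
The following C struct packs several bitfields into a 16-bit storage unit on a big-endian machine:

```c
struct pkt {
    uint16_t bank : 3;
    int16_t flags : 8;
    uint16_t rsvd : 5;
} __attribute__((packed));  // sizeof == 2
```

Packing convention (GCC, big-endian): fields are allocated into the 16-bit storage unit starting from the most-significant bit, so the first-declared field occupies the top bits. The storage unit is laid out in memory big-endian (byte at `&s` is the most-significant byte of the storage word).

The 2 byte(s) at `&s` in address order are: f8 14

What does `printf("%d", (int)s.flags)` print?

-64

[0]=0xf8 [1]=0x14 (big-endian) → word 0xf814
bank:3 @ bit 13 → (0xf814>>13)&0x7 = 0x7
flags:8 @ bit 5 → (0xf814>>5)&0xff = 0xc0  ←
rsvd:5 @ bit 0 → (0xf814>>0)&0x1f = 0x14
flags signed 8b, MSB=1: 192 - 256 = -64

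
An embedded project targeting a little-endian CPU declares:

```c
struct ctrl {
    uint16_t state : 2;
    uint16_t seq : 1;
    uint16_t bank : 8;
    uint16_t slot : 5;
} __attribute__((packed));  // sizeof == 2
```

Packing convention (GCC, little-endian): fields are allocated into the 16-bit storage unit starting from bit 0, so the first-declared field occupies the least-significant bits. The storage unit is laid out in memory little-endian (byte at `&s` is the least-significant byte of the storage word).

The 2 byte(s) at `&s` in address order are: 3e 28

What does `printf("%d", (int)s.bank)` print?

7

[0]=0x3e [1]=0x28 (little-endian) → word 0x283e
state:2 @ bit 0 → (0x283e>>0)&0x3 = 0x2
seq:1 @ bit 2 → (0x283e>>2)&0x1 = 0x1
bank:8 @ bit 3 → (0x283e>>3)&0xff = 0x7  ←
slot:5 @ bit 11 → (0x283e>>11)&0x1f = 0x5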